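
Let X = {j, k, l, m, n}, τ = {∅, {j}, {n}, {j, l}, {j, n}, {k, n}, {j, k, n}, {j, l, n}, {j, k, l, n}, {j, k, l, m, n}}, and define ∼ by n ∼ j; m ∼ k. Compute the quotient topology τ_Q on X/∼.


X/∼ = {[j=n], [k=m], [l]}; |τ_Q| = 4.

Equivalence classes: [j=n], [k=m], [l].
Quotient map π: X → X/∼ sends j ↦ [j=n], k ↦ [k=m], l ↦ [l], m ↦ [k=m], n ↦ [j=n].
For each subset V ⊆ X/∼, compute π^{-1}(V) ⊆ X and check whether π^{-1}(V) ∈ τ. V is open in τ_Q iff π^{-1}(V) ∈ τ.
  V = {}: π^{-1}(V) = ∅ ∈ τ ✓.
  V = {[j=n]}: π^{-1}(V) = {j, n} ∈ τ ✓.
  V = {[k=m]}: π^{-1}(V) = {k, m} ∉ τ ✗.
  V = {[j=n], [k=m]}: π^{-1}(V) = {j, k, m, n} ∉ τ ✗.
  V = {[l]}: π^{-1}(V) = {l} ∉ τ ✗.
  V = {[j=n], [l]}: π^{-1}(V) = {j, l, n} ∈ τ ✓.
  V = {[k=m], [l]}: π^{-1}(V) = {k, l, m} ∉ τ ✗.
  V = {[j=n], [k=m], [l]}: π^{-1}(V) = {j, k, l, m, n} ∈ τ ✓.
Open sets in the quotient: τ_Q = {{}, {[j=n]}, {[j=n], [l]}, {[j=n], [k=m], [l]}} (4 elements).


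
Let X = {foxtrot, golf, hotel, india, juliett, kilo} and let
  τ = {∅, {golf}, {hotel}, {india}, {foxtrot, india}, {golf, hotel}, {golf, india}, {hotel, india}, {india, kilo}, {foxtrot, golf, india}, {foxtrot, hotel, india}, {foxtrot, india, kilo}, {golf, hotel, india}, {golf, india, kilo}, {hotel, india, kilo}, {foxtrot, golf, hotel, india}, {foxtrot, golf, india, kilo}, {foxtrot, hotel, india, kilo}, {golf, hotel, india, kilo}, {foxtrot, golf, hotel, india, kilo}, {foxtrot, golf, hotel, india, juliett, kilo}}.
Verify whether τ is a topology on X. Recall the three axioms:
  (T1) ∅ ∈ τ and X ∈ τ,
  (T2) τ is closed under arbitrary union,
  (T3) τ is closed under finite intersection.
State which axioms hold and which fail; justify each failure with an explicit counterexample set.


τ IS a topology on X.

Axiom (T1): ∅ ∈ τ? Yes; X ∈ τ? Yes.
Axiom (T2/T3): check pairwise unions and intersections of members of τ.
All pairwise intersections and unions checked — each lies in τ. Therefore τ satisfies (T1), (T2), (T3): it IS a topology on X.


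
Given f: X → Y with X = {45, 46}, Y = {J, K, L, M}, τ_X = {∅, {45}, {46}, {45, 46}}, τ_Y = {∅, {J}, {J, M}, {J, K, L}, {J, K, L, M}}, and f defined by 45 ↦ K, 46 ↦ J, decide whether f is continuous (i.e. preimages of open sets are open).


f IS continuous.

Compute f^{-1}(U) for each U ∈ τ_Y:
  U = ∅: f^{-1}(U) = ∅ ∈ τ_X ✓.
  U = {J}: f^{-1}(U) = {46} ∈ τ_X ✓.
  U = {J, M}: f^{-1}(U) = {46} ∈ τ_X ✓.
  U = {J, K, L}: f^{-1}(U) = {45, 46} ∈ τ_X ✓.
  U = {J, K, L, M}: f^{-1}(U) = {45, 46} ∈ τ_X ✓.
Every preimage lies in τ_X, so f IS continuous.


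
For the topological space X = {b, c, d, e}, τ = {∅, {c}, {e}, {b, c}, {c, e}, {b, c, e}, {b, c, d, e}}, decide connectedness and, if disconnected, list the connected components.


(X, τ) is connected.

Find clopen sets (U ∈ τ with X ∖ U ∈ τ):
  U = ∅, X ∖ U = {b, c, d, e} — both open, so U is clopen.
  U = {b, c, d, e}, X ∖ U = ∅ — both open, so U is clopen.
Only trivial clopens (∅ and X) exist, so (X, τ) is connected.
Compute connected components by grouping points that agree on all clopens:
  component: {b, c, d, e}


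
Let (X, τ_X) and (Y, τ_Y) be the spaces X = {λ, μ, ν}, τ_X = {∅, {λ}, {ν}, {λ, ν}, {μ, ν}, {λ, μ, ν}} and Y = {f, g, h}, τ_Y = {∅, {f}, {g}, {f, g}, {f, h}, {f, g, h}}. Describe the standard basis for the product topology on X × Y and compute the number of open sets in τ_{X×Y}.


Basis B = {∅ × ∅, {λ} × {f}, {λ} × {g}, {ν} × {f}, {ν} × {g}, {λ} × {f, g}, {λ} × {f, h}, {λ, ν} × {f}, {λ, ν} × {g}, {μ, ν} × {f}, {μ, ν} × {g}, {ν} × {f, g}, {ν} × {f, h}, {λ} × {f, g, h}, {λ, μ, ν} × {f}, {λ, μ, ν} × {g}, {ν} × {f, g, h}, {λ, ν} × {f, g}, {λ, ν} × {f, h}, {μ, ν} × {f, g}, {μ, ν} × {f, h}, {λ, ν} × {f, g, h}, {λ, μ, ν} × {f, g}, {λ, μ, ν} × {f, h}, {μ, ν} × {f, g, h}, {λ, μ, ν} × {f, g, h}}; |τ_{X×Y}| = 108.

Enumerate products U × V with U ∈ τ_X, V ∈ τ_Y (deduplicated):
  ∅ × ∅ = {} (∅)
  {λ} × {f} = {(λ,f)}
  {λ} × {g} = {(λ,g)}
  {ν} × {f} = {(ν,f)}
  {ν} × {g} = {(ν,g)}
  {λ} × {f, g} = {(λ,f), (λ,g)}
  {λ} × {f, h} = {(λ,f), (λ,h)}
  {λ, ν} × {f} = {(λ,f), (ν,f)}
  {λ, ν} × {g} = {(λ,g), (ν,g)}
  {μ, ν} × {f} = {(μ,f), (ν,f)}
  {μ, ν} × {g} = {(μ,g), (ν,g)}
  {ν} × {f, g} = {(ν,f), (ν,g)}
  {ν} × {f, h} = {(ν,f), (ν,h)}
  {λ} × {f, g, h} = {(λ,f), (λ,g), (λ,h)}
  {λ, μ, ν} × {f} = {(λ,f), (μ,f), (ν,f)}
  {λ, μ, ν} × {g} = {(λ,g), (μ,g), (ν,g)}
  {ν} × {f, g, h} = {(ν,f), (ν,g), (ν,h)}
  {λ, ν} × {f, g} = {(λ,f), (λ,g), (ν,f), (ν,g)}
  {λ, ν} × {f, h} = {(λ,f), (λ,h), (ν,f), (ν,h)}
  {μ, ν} × {f, g} = {(μ,f), (μ,g), (ν,f), (ν,g)}
  {μ, ν} × {f, h} = {(μ,f), (μ,h), (ν,f), (ν,h)}
  {λ, ν} × {f, g, h} = {(λ,f), (λ,g), (λ,h), (ν,f), (ν,g), (ν,h)}
  {λ, μ, ν} × {f, g} = {(λ,f), (λ,g), (μ,f), (μ,g), (ν,f), (ν,g)}
  {λ, μ, ν} × {f, h} = {(λ,f), (λ,h), (μ,f), (μ,h), (ν,f), (ν,h)}
  {μ, ν} × {f, g, h} = {(μ,f), (μ,g), (μ,h), (ν,f), (ν,g), (ν,h)}
  {λ, μ, ν} × {f, g, h} = {(λ,f), (λ,g), (λ,h), (μ,f), (μ,g), (μ,h), (ν,f), (ν,g), (ν,h)}
These 26 distinct sets form the basis B.
Close under arbitrary unions to get τ_{X×Y}; counting gives |τ_{X×Y}| = 108.


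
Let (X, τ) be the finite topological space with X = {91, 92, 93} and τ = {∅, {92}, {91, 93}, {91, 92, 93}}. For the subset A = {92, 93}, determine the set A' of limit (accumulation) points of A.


A' = {91}

For each x ∈ X, list the open sets U ∈ τ with x ∈ U, then check whether U ∩ (A ∖ {x}) ≠ ∅ for every such U.
  x = 91: opens ∋ x are {91, 93}, {91, 92, 93}; each meets A ∖ {91}, so x IS a limit point.
  x = 92: open {92} ∋ x has {92} ∩ (A ∖ {92}) = ∅, so x is NOT a limit point.
  x = 93: open {91, 93} ∋ x has {91, 93} ∩ (A ∖ {93}) = ∅, so x is NOT a limit point.
Collecting: A' = {91}.


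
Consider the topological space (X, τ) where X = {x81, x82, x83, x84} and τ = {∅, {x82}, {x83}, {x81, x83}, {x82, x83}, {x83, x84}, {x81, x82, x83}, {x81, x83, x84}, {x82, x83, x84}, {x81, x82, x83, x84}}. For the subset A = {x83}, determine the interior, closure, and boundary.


int(A) = {x83}, cl(A) = {x81, x83, x84}, ∂A = {x81, x84}.

Closed sets in (X, τ) are complements of opens:
  closed(X, τ) = {∅, {x81}, {x82}, {x84}, {x81, x82}, {x81, x84}, {x82, x84}, {x81, x82, x84}, {x81, x83, x84}, {x81, x82, x83, x84}}.
int(A) = ⋃ {U ∈ τ : U ⊆ A}. Opens contained in A: ∅, {x83}.
Taking the union of these: int(A) = {x83}.
cl(A) = ⋂ {C closed : A ⊆ C}. Closed sets containing A: {x81, x83, x84}, {x81, x82, x83, x84}.
Intersecting these: cl(A) = {x81, x83, x84}.
∂A = cl(A) ∖ int(A) = {x81, x83, x84} ∖ {x83} = {x81, x84}.


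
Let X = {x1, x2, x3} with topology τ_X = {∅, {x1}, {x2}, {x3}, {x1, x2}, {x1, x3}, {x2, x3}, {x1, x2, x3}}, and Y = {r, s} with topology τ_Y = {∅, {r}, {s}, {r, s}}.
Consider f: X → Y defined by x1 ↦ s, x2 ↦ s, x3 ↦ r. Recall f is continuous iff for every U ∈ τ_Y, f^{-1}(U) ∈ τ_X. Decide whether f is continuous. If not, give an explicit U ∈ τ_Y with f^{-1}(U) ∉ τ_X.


f IS continuous.

Compute f^{-1}(U) for each U ∈ τ_Y:
  U = ∅: f^{-1}(U) = ∅ ∈ τ_X ✓.
  U = {r}: f^{-1}(U) = {x3} ∈ τ_X ✓.
  U = {s}: f^{-1}(U) = {x1, x2} ∈ τ_X ✓.
  U = {r, s}: f^{-1}(U) = {x1, x2, x3} ∈ τ_X ✓.
Every preimage lies in τ_X, so f IS continuous.


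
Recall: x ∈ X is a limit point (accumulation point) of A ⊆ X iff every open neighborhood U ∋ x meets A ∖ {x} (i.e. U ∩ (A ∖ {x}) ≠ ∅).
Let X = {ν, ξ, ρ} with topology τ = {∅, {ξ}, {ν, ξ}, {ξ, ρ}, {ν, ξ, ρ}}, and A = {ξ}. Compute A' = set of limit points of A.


A' = {ν, ρ}

For each x ∈ X, list the open sets U ∈ τ with x ∈ U, then check whether U ∩ (A ∖ {x}) ≠ ∅ for every such U.
  x = ν: opens ∋ x are {ν, ξ}, {ν, ξ, ρ}; each meets A ∖ {ν}, so x IS a limit point.
  x = ξ: open {ξ} ∋ x has {ξ} ∩ (A ∖ {ξ}) = ∅, so x is NOT a limit point.
  x = ρ: opens ∋ x are {ξ, ρ}, {ν, ξ, ρ}; each meets A ∖ {ρ}, so x IS a limit point.
Collecting: A' = {ν, ρ}.


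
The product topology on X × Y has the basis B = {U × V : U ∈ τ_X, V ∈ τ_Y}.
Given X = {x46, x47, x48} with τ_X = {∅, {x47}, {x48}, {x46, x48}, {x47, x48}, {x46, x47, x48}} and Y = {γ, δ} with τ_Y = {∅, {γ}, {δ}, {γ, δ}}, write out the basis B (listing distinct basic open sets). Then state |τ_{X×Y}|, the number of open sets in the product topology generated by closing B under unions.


Basis B = {∅ × ∅, {x47} × {γ}, {x47} × {δ}, {x48} × {γ}, {x48} × {δ}, {x46, x48} × {γ}, {x46, x48} × {δ}, {x47} × {γ, δ}, {x47, x48} × {γ}, {x47, x48} × {δ}, {x48} × {γ, δ}, {x46, x47, x48} × {γ}, {x46, x47, x48} × {δ}, {x46, x48} × {γ, δ}, {x47, x48} × {γ, δ}, {x46, x47, x48} × {γ, δ}}; |τ_{X×Y}| = 36.

Enumerate products U × V with U ∈ τ_X, V ∈ τ_Y (deduplicated):
  ∅ × ∅ = {} (∅)
  {x47} × {γ} = {(x47,γ)}
  {x47} × {δ} = {(x47,δ)}
  {x48} × {γ} = {(x48,γ)}
  {x48} × {δ} = {(x48,δ)}
  {x46, x48} × {γ} = {(x46,γ), (x48,γ)}
  {x46, x48} × {δ} = {(x46,δ), (x48,δ)}
  {x47} × {γ, δ} = {(x47,γ), (x47,δ)}
  {x47, x48} × {γ} = {(x47,γ), (x48,γ)}
  {x47, x48} × {δ} = {(x47,δ), (x48,δ)}
  {x48} × {γ, δ} = {(x48,γ), (x48,δ)}
  {x46, x47, x48} × {γ} = {(x46,γ), (x47,γ), (x48,γ)}
  {x46, x47, x48} × {δ} = {(x46,δ), (x47,δ), (x48,δ)}
  {x46, x48} × {γ, δ} = {(x46,γ), (x46,δ), (x48,γ), (x48,δ)}
  {x47, x48} × {γ, δ} = {(x47,γ), (x47,δ), (x48,γ), (x48,δ)}
  {x46, x47, x48} × {γ, δ} = {(x46,γ), (x46,δ), (x47,γ), (x47,δ), (x48,γ), (x48,δ)}
These 16 distinct sets form the basis B.
Close under arbitrary unions to get τ_{X×Y}; counting gives |τ_{X×Y}| = 36.


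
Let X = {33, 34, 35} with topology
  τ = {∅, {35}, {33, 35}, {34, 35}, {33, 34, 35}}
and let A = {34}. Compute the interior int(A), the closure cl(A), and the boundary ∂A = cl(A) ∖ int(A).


int(A) = ∅, cl(A) = {34}, ∂A = {34}.

Closed sets in (X, τ) are complements of opens:
  closed(X, τ) = {∅, {33}, {34}, {33, 34}, {33, 34, 35}}.
int(A) = ⋃ {U ∈ τ : U ⊆ A}. Opens contained in A: ∅.
Taking the union of these: int(A) = ∅.
cl(A) = ⋂ {C closed : A ⊆ C}. Closed sets containing A: {34}, {33, 34}, {33, 34, 35}.
Intersecting these: cl(A) = {34}.
∂A = cl(A) ∖ int(A) = {34} ∖ ∅ = {34}.


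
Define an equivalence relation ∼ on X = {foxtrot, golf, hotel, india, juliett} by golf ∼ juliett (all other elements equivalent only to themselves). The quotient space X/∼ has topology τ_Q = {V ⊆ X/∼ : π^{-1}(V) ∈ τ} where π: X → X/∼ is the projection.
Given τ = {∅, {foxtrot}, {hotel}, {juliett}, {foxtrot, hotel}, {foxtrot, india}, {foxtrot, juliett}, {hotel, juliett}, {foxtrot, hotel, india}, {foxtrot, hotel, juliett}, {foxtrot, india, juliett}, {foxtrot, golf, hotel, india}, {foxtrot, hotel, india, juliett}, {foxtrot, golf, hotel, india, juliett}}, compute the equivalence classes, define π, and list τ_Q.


X/∼ = {[foxtrot], [golf=juliett], [hotel], [india]}; |τ_Q| = 7.

Equivalence classes: [foxtrot], [golf=juliett], [hotel], [india].
Quotient map π: X → X/∼ sends foxtrot ↦ [foxtrot], golf ↦ [golf=juliett], hotel ↦ [hotel], india ↦ [india], juliett ↦ [golf=juliett].
For each subset V ⊆ X/∼, compute π^{-1}(V) ⊆ X and check whether π^{-1}(V) ∈ τ. V is open in τ_Q iff π^{-1}(V) ∈ τ.
  V = {}: π^{-1}(V) = ∅ ∈ τ ✓.
  V = {[foxtrot]}: π^{-1}(V) = {foxtrot} ∈ τ ✓.
  V = {[golf=juliett]}: π^{-1}(V) = {golf, juliett} ∉ τ ✗.
  V = {[foxtrot], [golf=juliett]}: π^{-1}(V) = {foxtrot, golf, juliett} ∉ τ ✗.
  V = {[hotel]}: π^{-1}(V) = {hotel} ∈ τ ✓.
  V = {[foxtrot], [hotel]}: π^{-1}(V) = {foxtrot, hotel} ∈ τ ✓.
  V = {[golf=juliett], [hotel]}: π^{-1}(V) = {golf, hotel, juliett} ∉ τ ✗.
  V = {[foxtrot], [golf=juliett], [hotel]}: π^{-1}(V) = {foxtrot, golf, hotel, juliett} ∉ τ ✗.
  V = {[india]}: π^{-1}(V) = {india} ∉ τ ✗.
  V = {[foxtrot], [india]}: π^{-1}(V) = {foxtrot, india} ∈ τ ✓.
  V = {[golf=juliett], [india]}: π^{-1}(V) = {golf, india, juliett} ∉ τ ✗.
  V = {[foxtrot], [golf=juliett], [india]}: π^{-1}(V) = {foxtrot, golf, india, juliett} ∉ τ ✗.
  V = {[hotel], [india]}: π^{-1}(V) = {hotel, india} ∉ τ ✗.
  V = {[foxtrot], [hotel], [india]}: π^{-1}(V) = {foxtrot, hotel, india} ∈ τ ✓.
  V = {[golf=juliett], [hotel], [india]}: π^{-1}(V) = {golf, hotel, india, juliett} ∉ τ ✗.
  V = {[foxtrot], [golf=juliett], [hotel], [india]}: π^{-1}(V) = {foxtrot, golf, hotel, india, juliett} ∈ τ ✓.
Open sets in the quotient: τ_Q = {{}, {[foxtrot]}, {[hotel]}, {[foxtrot], [hotel]}, {[foxtrot], [india]}, {[foxtrot], [hotel], [india]}, {[foxtrot], [golf=juliett], [hotel], [india]}} (7 elements).


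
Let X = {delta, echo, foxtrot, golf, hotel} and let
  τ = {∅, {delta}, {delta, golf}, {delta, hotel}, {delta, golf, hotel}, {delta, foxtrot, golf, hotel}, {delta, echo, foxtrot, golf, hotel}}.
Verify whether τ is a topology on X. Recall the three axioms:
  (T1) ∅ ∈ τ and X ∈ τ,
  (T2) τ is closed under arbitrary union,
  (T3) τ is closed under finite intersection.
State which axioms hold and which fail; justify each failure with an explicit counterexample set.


τ IS a topology on X.

Axiom (T1): ∅ ∈ τ? Yes; X ∈ τ? Yes.
Axiom (T2/T3): check pairwise unions and intersections of members of τ.
All pairwise intersections and unions checked — each lies in τ. Therefore τ satisfies (T1), (T2), (T3): it IS a topology on X.


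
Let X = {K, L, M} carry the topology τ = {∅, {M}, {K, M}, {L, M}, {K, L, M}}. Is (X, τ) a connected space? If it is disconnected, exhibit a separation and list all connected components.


(X, τ) is connected.

Find clopen sets (U ∈ τ with X ∖ U ∈ τ):
  U = ∅, X ∖ U = {K, L, M} — both open, so U is clopen.
  U = {K, L, M}, X ∖ U = ∅ — both open, so U is clopen.
Only trivial clopens (∅ and X) exist, so (X, τ) is connected.
Compute connected components by grouping points that agree on all clopens:
  component: {K, L, M}


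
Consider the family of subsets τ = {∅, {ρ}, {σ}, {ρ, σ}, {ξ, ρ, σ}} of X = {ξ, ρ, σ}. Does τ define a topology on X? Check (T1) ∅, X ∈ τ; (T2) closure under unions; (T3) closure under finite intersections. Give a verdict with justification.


τ IS a topology on X.

Axiom (T1): ∅ ∈ τ? Yes; X ∈ τ? Yes.
Axiom (T2/T3): check pairwise unions and intersections of members of τ.
All pairwise intersections and unions checked — each lies in τ. Therefore τ satisfies (T1), (T2), (T3): it IS a topology on X.


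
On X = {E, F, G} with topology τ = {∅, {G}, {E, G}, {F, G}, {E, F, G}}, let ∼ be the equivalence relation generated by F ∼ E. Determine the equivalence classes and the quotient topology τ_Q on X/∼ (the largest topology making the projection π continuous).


X/∼ = {[E=F], [G]}; |τ_Q| = 3.

Equivalence classes: [E=F], [G].
Quotient map π: X → X/∼ sends E ↦ [E=F], F ↦ [E=F], G ↦ [G].
For each subset V ⊆ X/∼, compute π^{-1}(V) ⊆ X and check whether π^{-1}(V) ∈ τ. V is open in τ_Q iff π^{-1}(V) ∈ τ.
  V = {}: π^{-1}(V) = ∅ ∈ τ ✓.
  V = {[E=F]}: π^{-1}(V) = {E, F} ∉ τ ✗.
  V = {[G]}: π^{-1}(V) = {G} ∈ τ ✓.
  V = {[E=F], [G]}: π^{-1}(V) = {E, F, G} ∈ τ ✓.
Open sets in the quotient: τ_Q = {{}, {[G]}, {[E=F], [G]}} (3 elements).


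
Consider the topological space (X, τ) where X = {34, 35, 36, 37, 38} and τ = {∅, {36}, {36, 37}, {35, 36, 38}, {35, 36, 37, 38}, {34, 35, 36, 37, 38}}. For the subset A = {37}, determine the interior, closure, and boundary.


int(A) = ∅, cl(A) = {34, 37}, ∂A = {34, 37}.

Closed sets in (X, τ) are complements of opens:
  closed(X, τ) = {∅, {34}, {34, 37}, {34, 35, 38}, {34, 35, 37, 38}, {34, 35, 36, 37, 38}}.
int(A) = ⋃ {U ∈ τ : U ⊆ A}. Opens contained in A: ∅.
Taking the union of these: int(A) = ∅.
cl(A) = ⋂ {C closed : A ⊆ C}. Closed sets containing A: {34, 37}, {34, 35, 37, 38}, {34, 35, 36, 37, 38}.
Intersecting these: cl(A) = {34, 37}.
∂A = cl(A) ∖ int(A) = {34, 37} ∖ ∅ = {34, 37}.


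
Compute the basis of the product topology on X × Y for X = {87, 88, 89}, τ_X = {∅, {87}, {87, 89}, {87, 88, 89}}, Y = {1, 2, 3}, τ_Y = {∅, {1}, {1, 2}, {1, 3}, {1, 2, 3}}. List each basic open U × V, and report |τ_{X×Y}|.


Basis B = {∅ × ∅, {87} × {1}, {87} × {1, 2}, {87} × {1, 3}, {87, 89} × {1}, {87} × {1, 2, 3}, {87, 88, 89} × {1}, {87, 89} × {1, 2}, {87, 89} × {1, 3}, {87, 89} × {1, 2, 3}, {87, 88, 89} × {1, 2}, {87, 88, 89} × {1, 3}, {87, 88, 89} × {1, 2, 3}}; |τ_{X×Y}| = 30.

Enumerate products U × V with U ∈ τ_X, V ∈ τ_Y (deduplicated):
  ∅ × ∅ = {} (∅)
  {87} × {1} = {(87,1)}
  {87} × {1, 2} = {(87,1), (87,2)}
  {87} × {1, 3} = {(87,1), (87,3)}
  {87, 89} × {1} = {(87,1), (89,1)}
  {87} × {1, 2, 3} = {(87,1), (87,2), (87,3)}
  {87, 88, 89} × {1} = {(87,1), (88,1), (89,1)}
  {87, 89} × {1, 2} = {(87,1), (87,2), (89,1), (89,2)}
  {87, 89} × {1, 3} = {(87,1), (87,3), (89,1), (89,3)}
  {87, 89} × {1, 2, 3} = {(87,1), (87,2), (87,3), (89,1), (89,2), (89,3)}
  {87, 88, 89} × {1, 2} = {(87,1), (87,2), (88,1), (88,2), (89,1), (89,2)}
  {87, 88, 89} × {1, 3} = {(87,1), (87,3), (88,1), (88,3), (89,1), (89,3)}
  {87, 88, 89} × {1, 2, 3} = {(87,1), (87,2), (87,3), (88,1), (88,2), (88,3), (89,1), (89,2), (89,3)}
These 13 distinct sets form the basis B.
Close under arbitrary unions to get τ_{X×Y}; counting gives |τ_{X×Y}| = 30.


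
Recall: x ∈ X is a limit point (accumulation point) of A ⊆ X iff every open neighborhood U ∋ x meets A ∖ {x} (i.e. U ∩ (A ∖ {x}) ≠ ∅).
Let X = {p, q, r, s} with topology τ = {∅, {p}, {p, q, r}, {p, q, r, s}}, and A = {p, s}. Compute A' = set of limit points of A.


A' = {q, r, s}

For each x ∈ X, list the open sets U ∈ τ with x ∈ U, then check whether U ∩ (A ∖ {x}) ≠ ∅ for every such U.
  x = p: open {p} ∋ x has {p} ∩ (A ∖ {p}) = ∅, so x is NOT a limit point.
  x = q: opens ∋ x are {p, q, r}, {p, q, r, s}; each meets A ∖ {q}, so x IS a limit point.
  x = r: opens ∋ x are {p, q, r}, {p, q, r, s}; each meets A ∖ {r}, so x IS a limit point.
  x = s: opens ∋ x are {p, q, r, s}; each meets A ∖ {s}, so x IS a limit point.
Collecting: A' = {q, r, s}.


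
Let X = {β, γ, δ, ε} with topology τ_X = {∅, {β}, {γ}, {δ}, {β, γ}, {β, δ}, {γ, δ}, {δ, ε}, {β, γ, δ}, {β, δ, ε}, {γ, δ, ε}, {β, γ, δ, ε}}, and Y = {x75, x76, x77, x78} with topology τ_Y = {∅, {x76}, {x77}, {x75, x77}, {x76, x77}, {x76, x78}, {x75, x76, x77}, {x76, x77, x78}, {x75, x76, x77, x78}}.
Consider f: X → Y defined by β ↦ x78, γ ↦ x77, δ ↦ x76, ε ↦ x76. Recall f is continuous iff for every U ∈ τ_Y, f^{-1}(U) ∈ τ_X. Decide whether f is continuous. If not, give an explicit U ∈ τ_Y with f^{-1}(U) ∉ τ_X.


f IS continuous.

Compute f^{-1}(U) for each U ∈ τ_Y:
  U = ∅: f^{-1}(U) = ∅ ∈ τ_X ✓.
  U = {x76}: f^{-1}(U) = {δ, ε} ∈ τ_X ✓.
  U = {x77}: f^{-1}(U) = {γ} ∈ τ_X ✓.
  U = {x75, x77}: f^{-1}(U) = {γ} ∈ τ_X ✓.
  U = {x76, x77}: f^{-1}(U) = {γ, δ, ε} ∈ τ_X ✓.
  U = {x76, x78}: f^{-1}(U) = {β, δ, ε} ∈ τ_X ✓.
  U = {x75, x76, x77}: f^{-1}(U) = {γ, δ, ε} ∈ τ_X ✓.
  U = {x76, x77, x78}: f^{-1}(U) = {β, γ, δ, ε} ∈ τ_X ✓.
  U = {x75, x76, x77, x78}: f^{-1}(U) = {β, γ, δ, ε} ∈ τ_X ✓.
Every preimage lies in τ_X, so f IS continuous.


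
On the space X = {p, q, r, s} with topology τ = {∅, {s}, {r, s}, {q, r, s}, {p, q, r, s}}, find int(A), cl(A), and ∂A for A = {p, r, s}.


int(A) = {r, s}, cl(A) = {p, q, r, s}, ∂A = {p, q}.

Closed sets in (X, τ) are complements of opens:
  closed(X, τ) = {∅, {p}, {p, q}, {p, q, r}, {p, q, r, s}}.
int(A) = ⋃ {U ∈ τ : U ⊆ A}. Opens contained in A: ∅, {s}, {r, s}.
Taking the union of these: int(A) = {r, s}.
cl(A) = ⋂ {C closed : A ⊆ C}. Closed sets containing A: {p, q, r, s}.
Intersecting these: cl(A) = {p, q, r, s}.
∂A = cl(A) ∖ int(A) = {p, q, r, s} ∖ {r, s} = {p, q}.


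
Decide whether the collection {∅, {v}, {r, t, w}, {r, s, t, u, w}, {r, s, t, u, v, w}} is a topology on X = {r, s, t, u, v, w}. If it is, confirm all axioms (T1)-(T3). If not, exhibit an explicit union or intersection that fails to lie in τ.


τ is NOT a topology on X.

Axiom (T1): ∅ ∈ τ? Yes; X ∈ τ? Yes.
Axiom (T2/T3): check pairwise unions and intersections of members of τ.
Counterexample for (T2): {v} ∪ {r, t, w} = {r, t, v, w} ∉ τ. Therefore τ is NOT a topology.


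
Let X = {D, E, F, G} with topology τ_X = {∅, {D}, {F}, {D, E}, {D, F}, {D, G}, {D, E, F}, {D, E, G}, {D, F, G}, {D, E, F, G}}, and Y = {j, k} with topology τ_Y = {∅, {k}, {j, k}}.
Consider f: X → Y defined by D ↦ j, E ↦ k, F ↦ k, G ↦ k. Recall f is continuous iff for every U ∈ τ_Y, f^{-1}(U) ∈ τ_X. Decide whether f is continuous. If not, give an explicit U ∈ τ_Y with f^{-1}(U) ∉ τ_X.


f is NOT continuous.

Compute f^{-1}(U) for each U ∈ τ_Y:
  U = ∅: f^{-1}(U) = ∅ ∈ τ_X ✓.
  U = {k}: f^{-1}(U) = {E, F, G} ∉ τ_X ✗.
  U = {j, k}: f^{-1}(U) = {D, E, F, G} ∈ τ_X ✓.
Found U = {k} with f^{-1}(U) = {E, F, G} not in τ_X. Therefore f is NOT continuous.


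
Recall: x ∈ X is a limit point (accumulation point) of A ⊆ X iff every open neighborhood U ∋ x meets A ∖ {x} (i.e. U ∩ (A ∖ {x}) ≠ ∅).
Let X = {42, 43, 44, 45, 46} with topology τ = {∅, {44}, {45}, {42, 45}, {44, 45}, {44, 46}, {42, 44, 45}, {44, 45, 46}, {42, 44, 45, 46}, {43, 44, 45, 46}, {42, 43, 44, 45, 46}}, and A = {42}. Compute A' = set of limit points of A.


A' = ∅

For each x ∈ X, list the open sets U ∈ τ with x ∈ U, then check whether U ∩ (A ∖ {x}) ≠ ∅ for every such U.
  x = 42: open {42, 45} ∋ x has {42, 45} ∩ (A ∖ {42}) = ∅, so x is NOT a limit point.
  x = 43: open {43, 44, 45, 46} ∋ x has {43, 44, 45, 46} ∩ (A ∖ {43}) = ∅, so x is NOT a limit point.
  x = 44: open {44} ∋ x has {44} ∩ (A ∖ {44}) = ∅, so x is NOT a limit point.
  x = 45: open {45} ∋ x has {45} ∩ (A ∖ {45}) = ∅, so x is NOT a limit point.
  x = 46: open {44, 46} ∋ x has {44, 46} ∩ (A ∖ {46}) = ∅, so x is NOT a limit point.
Collecting: A' = ∅.


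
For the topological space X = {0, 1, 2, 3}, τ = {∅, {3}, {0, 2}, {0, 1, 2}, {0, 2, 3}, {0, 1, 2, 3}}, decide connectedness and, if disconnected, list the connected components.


(X, τ) is disconnected; components = [{3}, {0, 1, 2}].

Find clopen sets (U ∈ τ with X ∖ U ∈ τ):
  U = ∅, X ∖ U = {0, 1, 2, 3} — both open, so U is clopen.
  U = {3}, X ∖ U = {0, 1, 2} — both open, so U is clopen.
  U = {0, 1, 2}, X ∖ U = {3} — both open, so U is clopen.
  U = {0, 1, 2, 3}, X ∖ U = ∅ — both open, so U is clopen.
Nontrivial clopen(s) exist: e.g. {0, 1, 2}. So (X, τ) is disconnected.
Compute connected components by grouping points that agree on all clopens:
  component: {3}
  component: {0, 1, 2}


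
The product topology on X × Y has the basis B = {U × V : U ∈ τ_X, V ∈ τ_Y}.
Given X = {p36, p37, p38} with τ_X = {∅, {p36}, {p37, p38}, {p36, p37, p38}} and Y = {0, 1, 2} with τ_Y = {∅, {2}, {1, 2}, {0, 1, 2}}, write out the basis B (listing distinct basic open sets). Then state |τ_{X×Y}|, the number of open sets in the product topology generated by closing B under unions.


Basis B = {∅ × ∅, {p36} × {2}, {p36} × {1, 2}, {p37, p38} × {2}, {p36} × {0, 1, 2}, {p36, p37, p38} × {2}, {p37, p38} × {1, 2}, {p36, p37, p38} × {1, 2}, {p37, p38} × {0, 1, 2}, {p36, p37, p38} × {0, 1, 2}}; |τ_{X×Y}| = 16.

Enumerate products U × V with U ∈ τ_X, V ∈ τ_Y (deduplicated):
  ∅ × ∅ = {} (∅)
  {p36} × {2} = {(p36,2)}
  {p36} × {1, 2} = {(p36,1), (p36,2)}
  {p37, p38} × {2} = {(p37,2), (p38,2)}
  {p36} × {0, 1, 2} = {(p36,0), (p36,1), (p36,2)}
  {p36, p37, p38} × {2} = {(p36,2), (p37,2), (p38,2)}
  {p37, p38} × {1, 2} = {(p37,1), (p37,2), (p38,1), (p38,2)}
  {p36, p37, p38} × {1, 2} = {(p36,1), (p36,2), (p37,1), (p37,2), (p38,1), (p38,2)}
  {p37, p38} × {0, 1, 2} = {(p37,0), (p37,1), (p37,2), (p38,0), (p38,1), (p38,2)}
  {p36, p37, p38} × {0, 1, 2} = {(p36,0), (p36,1), (p36,2), (p37,0), (p37,1), (p37,2), (p38,0), (p38,1), (p38,2)}
These 10 distinct sets form the basis B.
Close under arbitrary unions to get τ_{X×Y}; counting gives |τ_{X×Y}| = 16.


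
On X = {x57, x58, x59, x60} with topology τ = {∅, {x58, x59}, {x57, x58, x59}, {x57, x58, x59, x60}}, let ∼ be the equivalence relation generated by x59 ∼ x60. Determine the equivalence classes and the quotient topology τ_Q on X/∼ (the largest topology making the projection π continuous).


X/∼ = {[x57], [x58], [x59=x60]}; |τ_Q| = 2.

Equivalence classes: [x57], [x58], [x59=x60].
Quotient map π: X → X/∼ sends x57 ↦ [x57], x58 ↦ [x58], x59 ↦ [x59=x60], x60 ↦ [x59=x60].
For each subset V ⊆ X/∼, compute π^{-1}(V) ⊆ X and check whether π^{-1}(V) ∈ τ. V is open in τ_Q iff π^{-1}(V) ∈ τ.
  V = {}: π^{-1}(V) = ∅ ∈ τ ✓.
  V = {[x57]}: π^{-1}(V) = {x57} ∉ τ ✗.
  V = {[x58]}: π^{-1}(V) = {x58} ∉ τ ✗.
  V = {[x57], [x58]}: π^{-1}(V) = {x57, x58} ∉ τ ✗.
  V = {[x59=x60]}: π^{-1}(V) = {x59, x60} ∉ τ ✗.
  V = {[x57], [x59=x60]}: π^{-1}(V) = {x57, x59, x60} ∉ τ ✗.
  V = {[x58], [x59=x60]}: π^{-1}(V) = {x58, x59, x60} ∉ τ ✗.
  V = {[x57], [x58], [x59=x60]}: π^{-1}(V) = {x57, x58, x59, x60} ∈ τ ✓.
Open sets in the quotient: τ_Q = {{}, {[x57], [x58], [x59=x60]}} (2 elements).


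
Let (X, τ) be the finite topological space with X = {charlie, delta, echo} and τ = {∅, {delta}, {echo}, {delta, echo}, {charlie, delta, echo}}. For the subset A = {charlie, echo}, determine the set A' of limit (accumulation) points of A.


A' = {charlie}

For each x ∈ X, list the open sets U ∈ τ with x ∈ U, then check whether U ∩ (A ∖ {x}) ≠ ∅ for every such U.
  x = charlie: opens ∋ x are {charlie, delta, echo}; each meets A ∖ {charlie}, so x IS a limit point.
  x = delta: open {delta} ∋ x has {delta} ∩ (A ∖ {delta}) = ∅, so x is NOT a limit point.
  x = echo: open {echo} ∋ x has {echo} ∩ (A ∖ {echo}) = ∅, so x is NOT a limit point.
Collecting: A' = {charlie}.


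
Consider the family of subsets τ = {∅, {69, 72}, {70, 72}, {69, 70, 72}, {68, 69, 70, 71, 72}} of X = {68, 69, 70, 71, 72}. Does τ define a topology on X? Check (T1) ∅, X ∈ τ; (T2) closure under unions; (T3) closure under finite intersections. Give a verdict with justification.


τ is NOT a topology on X.

Axiom (T1): ∅ ∈ τ? Yes; X ∈ τ? Yes.
Axiom (T2/T3): check pairwise unions and intersections of members of τ.
Counterexample for (T3): {69, 72} ∩ {70, 72} = {72} ∉ τ. Therefore τ is NOT a topology.


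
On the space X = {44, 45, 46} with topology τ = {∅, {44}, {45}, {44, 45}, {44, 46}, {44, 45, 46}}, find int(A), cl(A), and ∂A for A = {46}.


int(A) = ∅, cl(A) = {46}, ∂A = {46}.

Closed sets in (X, τ) are complements of opens:
  closed(X, τ) = {∅, {45}, {46}, {44, 46}, {45, 46}, {44, 45, 46}}.
int(A) = ⋃ {U ∈ τ : U ⊆ A}. Opens contained in A: ∅.
Taking the union of these: int(A) = ∅.
cl(A) = ⋂ {C closed : A ⊆ C}. Closed sets containing A: {46}, {44, 46}, {45, 46}, {44, 45, 46}.
Intersecting these: cl(A) = {46}.
∂A = cl(A) ∖ int(A) = {46} ∖ ∅ = {46}.


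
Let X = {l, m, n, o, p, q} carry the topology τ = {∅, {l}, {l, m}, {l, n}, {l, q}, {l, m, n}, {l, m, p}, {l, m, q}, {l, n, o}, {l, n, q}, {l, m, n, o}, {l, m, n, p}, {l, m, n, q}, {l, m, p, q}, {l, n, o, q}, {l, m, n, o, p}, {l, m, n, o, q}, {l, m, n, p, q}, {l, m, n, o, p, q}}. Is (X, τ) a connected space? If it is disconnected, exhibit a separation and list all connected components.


(X, τ) is connected.

Find clopen sets (U ∈ τ with X ∖ U ∈ τ):
  U = ∅, X ∖ U = {l, m, n, o, p, q} — both open, so U is clopen.
  U = {l, m, n, o, p, q}, X ∖ U = ∅ — both open, so U is clopen.
Only trivial clopens (∅ and X) exist, so (X, τ) is connected.
Compute connected components by grouping points that agree on all clopens:
  component: {l, m, n, o, p, q}


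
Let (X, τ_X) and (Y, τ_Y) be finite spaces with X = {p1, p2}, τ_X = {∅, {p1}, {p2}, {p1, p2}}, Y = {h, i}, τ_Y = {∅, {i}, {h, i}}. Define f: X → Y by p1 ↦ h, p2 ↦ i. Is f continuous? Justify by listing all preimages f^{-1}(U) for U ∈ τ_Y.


f IS continuous.

Compute f^{-1}(U) for each U ∈ τ_Y:
  U = ∅: f^{-1}(U) = ∅ ∈ τ_X ✓.
  U = {i}: f^{-1}(U) = {p2} ∈ τ_X ✓.
  U = {h, i}: f^{-1}(U) = {p1, p2} ∈ τ_X ✓.
Every preimage lies in τ_X, so f IS continuous.


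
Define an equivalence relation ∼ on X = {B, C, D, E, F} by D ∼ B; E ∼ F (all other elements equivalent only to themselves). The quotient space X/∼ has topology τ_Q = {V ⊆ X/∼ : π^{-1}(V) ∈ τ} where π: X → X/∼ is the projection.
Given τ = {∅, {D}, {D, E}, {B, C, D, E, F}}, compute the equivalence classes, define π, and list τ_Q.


X/∼ = {[B=D], [C], [E=F]}; |τ_Q| = 2.

Equivalence classes: [B=D], [C], [E=F].
Quotient map π: X → X/∼ sends B ↦ [B=D], C ↦ [C], D ↦ [B=D], E ↦ [E=F], F ↦ [E=F].
For each subset V ⊆ X/∼, compute π^{-1}(V) ⊆ X and check whether π^{-1}(V) ∈ τ. V is open in τ_Q iff π^{-1}(V) ∈ τ.
  V = {}: π^{-1}(V) = ∅ ∈ τ ✓.
  V = {[B=D]}: π^{-1}(V) = {B, D} ∉ τ ✗.
  V = {[C]}: π^{-1}(V) = {C} ∉ τ ✗.
  V = {[B=D], [C]}: π^{-1}(V) = {B, C, D} ∉ τ ✗.
  V = {[E=F]}: π^{-1}(V) = {E, F} ∉ τ ✗.
  V = {[B=D], [E=F]}: π^{-1}(V) = {B, D, E, F} ∉ τ ✗.
  V = {[C], [E=F]}: π^{-1}(V) = {C, E, F} ∉ τ ✗.
  V = {[B=D], [C], [E=F]}: π^{-1}(V) = {B, C, D, E, F} ∈ τ ✓.
Open sets in the quotient: τ_Q = {{}, {[B=D], [C], [E=F]}} (2 elements).


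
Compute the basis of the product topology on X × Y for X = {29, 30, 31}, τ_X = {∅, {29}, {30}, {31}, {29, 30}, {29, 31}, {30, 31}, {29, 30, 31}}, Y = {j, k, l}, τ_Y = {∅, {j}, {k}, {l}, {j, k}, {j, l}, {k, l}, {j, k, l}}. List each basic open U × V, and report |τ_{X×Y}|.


Basis B = {∅ × ∅, {29} × {j}, {29} × {k}, {29} × {l}, {30} × {j}, {30} × {k}, {30} × {l}, {31} × {j}, {31} × {k}, {31} × {l}, {29} × {j, k}, {29} × {j, l}, {29, 30} × {j}, {29, 31} × {j}, {29} × {k, l}, {29, 30} × {k}, {29, 31} × {k}, {29, 30} × {l}, {29, 31} × {l}, {30} × {j, k}, {30} × {j, l}, {30, 31} × {j}, {30} × {k, l}, {30, 31} × {k}, {30, 31} × {l}, {31} × {j, k}, {31} × {j, l}, {31} × {k, l}, {29} × {j, k, l}, {29, 30, 31} × {j}, {29, 30, 31} × {k}, {29, 30, 31} × {l}, {30} × {j, k, l}, {31} × {j, k, l}, {29, 30} × {j, k}, {29, 31} × {j, k}, {29, 30} × {j, l}, {29, 31} × {j, l}, {29, 30} × {k, l}, {29, 31} × {k, l}, {30, 31} × {j, k}, {30, 31} × {j, l}, {30, 31} × {k, l}, {29, 30} × {j, k, l}, {29, 31} × {j, k, l}, {29, 30, 31} × {j, k}, {29, 30, 31} × {j, l}, {29, 30, 31} × {k, l}, {30, 31} × {j, k, l}, {29, 30, 31} × {j, k, l}}; |τ_{X×Y}| = 512.

Enumerate products U × V with U ∈ τ_X, V ∈ τ_Y (deduplicated):
  ∅ × ∅ = {} (∅)
  {29} × {j} = {(29,j)}
  {29} × {k} = {(29,k)}
  {29} × {l} = {(29,l)}
  {30} × {j} = {(30,j)}
  {30} × {k} = {(30,k)}
  {30} × {l} = {(30,l)}
  {31} × {j} = {(31,j)}
  {31} × {k} = {(31,k)}
  {31} × {l} = {(31,l)}
  {29} × {j, k} = {(29,j), (29,k)}
  {29} × {j, l} = {(29,j), (29,l)}
  {29, 30} × {j} = {(29,j), (30,j)}
  {29, 31} × {j} = {(29,j), (31,j)}
  {29} × {k, l} = {(29,k), (29,l)}
  {29, 30} × {k} = {(29,k), (30,k)}
  {29, 31} × {k} = {(29,k), (31,k)}
  {29, 30} × {l} = {(29,l), (30,l)}
  {29, 31} × {l} = {(29,l), (31,l)}
  {30} × {j, k} = {(30,j), (30,k)}
  {30} × {j, l} = {(30,j), (30,l)}
  {30, 31} × {j} = {(30,j), (31,j)}
  {30} × {k, l} = {(30,k), (30,l)}
  {30, 31} × {k} = {(30,k), (31,k)}
  {30, 31} × {l} = {(30,l), (31,l)}
  {31} × {j, k} = {(31,j), (31,k)}
  {31} × {j, l} = {(31,j), (31,l)}
  {31} × {k, l} = {(31,k), (31,l)}
  {29} × {j, k, l} = {(29,j), (29,k), (29,l)}
  {29, 30, 31} × {j} = {(29,j), (30,j), (31,j)}
  {29, 30, 31} × {k} = {(29,k), (30,k), (31,k)}
  {29, 30, 31} × {l} = {(29,l), (30,l), (31,l)}
  {30} × {j, k, l} = {(30,j), (30,k), (30,l)}
  {31} × {j, k, l} = {(31,j), (31,k), (31,l)}
  {29, 30} × {j, k} = {(29,j), (29,k), (30,j), (30,k)}
  {29, 31} × {j, k} = {(29,j), (29,k), (31,j), (31,k)}
  {29, 30} × {j, l} = {(29,j), (29,l), (30,j), (30,l)}
  {29, 31} × {j, l} = {(29,j), (29,l), (31,j), (31,l)}
  {29, 30} × {k, l} = {(29,k), (29,l), (30,k), (30,l)}
  {29, 31} × {k, l} = {(29,k), (29,l), (31,k), (31,l)}
  {30, 31} × {j, k} = {(30,j), (30,k), (31,j), (31,k)}
  {30, 31} × {j, l} = {(30,j), (30,l), (31,j), (31,l)}
  {30, 31} × {k, l} = {(30,k), (30,l), (31,k), (31,l)}
  {29, 30} × {j, k, l} = {(29,j), (29,k), (29,l), (30,j), (30,k), (30,l)}
  {29, 31} × {j, k, l} = {(29,j), (29,k), (29,l), (31,j), (31,k), (31,l)}
  {29, 30, 31} × {j, k} = {(29,j), (29,k), (30,j), (30,k), (31,j), (31,k)}
  {29, 30, 31} × {j, l} = {(29,j), (29,l), (30,j), (30,l), (31,j), (31,l)}
  {29, 30, 31} × {k, l} = {(29,k), (29,l), (30,k), (30,l), (31,k), (31,l)}
  {30, 31} × {j, k, l} = {(30,j), (30,k), (30,l), (31,j), (31,k), (31,l)}
  {29, 30, 31} × {j, k, l} = {(29,j), (29,k), (29,l), (30,j), (30,k), (30,l), (31,j), (31,k), (31,l)}
These 50 distinct sets form the basis B.
Close under arbitrary unions to get τ_{X×Y}; counting gives |τ_{X×Y}| = 512.


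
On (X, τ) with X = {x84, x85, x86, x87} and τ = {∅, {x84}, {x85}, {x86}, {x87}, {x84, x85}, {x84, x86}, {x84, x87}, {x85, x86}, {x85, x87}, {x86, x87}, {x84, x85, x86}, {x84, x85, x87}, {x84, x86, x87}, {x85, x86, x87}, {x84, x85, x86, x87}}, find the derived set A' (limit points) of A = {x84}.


A' = ∅

For each x ∈ X, list the open sets U ∈ τ with x ∈ U, then check whether U ∩ (A ∖ {x}) ≠ ∅ for every such U.
  x = x84: open {x84} ∋ x has {x84} ∩ (A ∖ {x84}) = ∅, so x is NOT a limit point.
  x = x85: open {x85} ∋ x has {x85} ∩ (A ∖ {x85}) = ∅, so x is NOT a limit point.
  x = x86: open {x86} ∋ x has {x86} ∩ (A ∖ {x86}) = ∅, so x is NOT a limit point.
  x = x87: open {x87} ∋ x has {x87} ∩ (A ∖ {x87}) = ∅, so x is NOT a limit point.
Collecting: A' = ∅.


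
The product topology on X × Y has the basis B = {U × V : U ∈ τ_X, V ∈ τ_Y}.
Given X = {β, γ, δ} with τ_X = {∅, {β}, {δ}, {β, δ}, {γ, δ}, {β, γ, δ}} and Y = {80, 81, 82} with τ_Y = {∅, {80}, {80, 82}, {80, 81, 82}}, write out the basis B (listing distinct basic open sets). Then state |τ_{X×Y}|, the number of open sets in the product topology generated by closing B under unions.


Basis B = {∅ × ∅, {β} × {80}, {δ} × {80}, {β} × {80, 82}, {β, δ} × {80}, {γ, δ} × {80}, {δ} × {80, 82}, {β} × {80, 81, 82}, {β, γ, δ} × {80}, {δ} × {80, 81, 82}, {β, δ} × {80, 82}, {γ, δ} × {80, 82}, {β, δ} × {80, 81, 82}, {β, γ, δ} × {80, 82}, {γ, δ} × {80, 81, 82}, {β, γ, δ} × {80, 81, 82}}; |τ_{X×Y}| = 40.

Enumerate products U × V with U ∈ τ_X, V ∈ τ_Y (deduplicated):
  ∅ × ∅ = {} (∅)
  {β} × {80} = {(β,80)}
  {δ} × {80} = {(δ,80)}
  {β} × {80, 82} = {(β,80), (β,82)}
  {β, δ} × {80} = {(β,80), (δ,80)}
  {γ, δ} × {80} = {(γ,80), (δ,80)}
  {δ} × {80, 82} = {(δ,80), (δ,82)}
  {β} × {80, 81, 82} = {(β,80), (β,81), (β,82)}
  {β, γ, δ} × {80} = {(β,80), (γ,80), (δ,80)}
  {δ} × {80, 81, 82} = {(δ,80), (δ,81), (δ,82)}
  {β, δ} × {80, 82} = {(β,80), (β,82), (δ,80), (δ,82)}
  {γ, δ} × {80, 82} = {(γ,80), (γ,82), (δ,80), (δ,82)}
  {β, δ} × {80, 81, 82} = {(β,80), (β,81), (β,82), (δ,80), (δ,81), (δ,82)}
  {β, γ, δ} × {80, 82} = {(β,80), (β,82), (γ,80), (γ,82), (δ,80), (δ,82)}
  {γ, δ} × {80, 81, 82} = {(γ,80), (γ,81), (γ,82), (δ,80), (δ,81), (δ,82)}
  {β, γ, δ} × {80, 81, 82} = {(β,80), (β,81), (β,82), (γ,80), (γ,81), (γ,82), (δ,80), (δ,81), (δ,82)}
These 16 distinct sets form the basis B.
Close under arbitrary unions to get τ_{X×Y}; counting gives |τ_{X×Y}| = 40.


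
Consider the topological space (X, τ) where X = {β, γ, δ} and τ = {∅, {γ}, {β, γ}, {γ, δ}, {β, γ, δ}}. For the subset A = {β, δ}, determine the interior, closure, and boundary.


int(A) = ∅, cl(A) = {β, δ}, ∂A = {β, δ}.

Closed sets in (X, τ) are complements of opens:
  closed(X, τ) = {∅, {β}, {δ}, {β, δ}, {β, γ, δ}}.
int(A) = ⋃ {U ∈ τ : U ⊆ A}. Opens contained in A: ∅.
Taking the union of these: int(A) = ∅.
cl(A) = ⋂ {C closed : A ⊆ C}. Closed sets containing A: {β, δ}, {β, γ, δ}.
Intersecting these: cl(A) = {β, δ}.
∂A = cl(A) ∖ int(A) = {β, δ} ∖ ∅ = {β, δ}.


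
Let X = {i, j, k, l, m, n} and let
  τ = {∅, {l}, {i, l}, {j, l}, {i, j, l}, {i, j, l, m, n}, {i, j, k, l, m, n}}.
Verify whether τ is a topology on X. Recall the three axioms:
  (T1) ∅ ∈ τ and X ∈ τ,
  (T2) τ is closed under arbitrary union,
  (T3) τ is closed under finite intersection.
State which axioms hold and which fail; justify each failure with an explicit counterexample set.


τ IS a topology on X.

Axiom (T1): ∅ ∈ τ? Yes; X ∈ τ? Yes.
Axiom (T2/T3): check pairwise unions and intersections of members of τ.
All pairwise intersections and unions checked — each lies in τ. Therefore τ satisfies (T1), (T2), (T3): it IS a topology on X.


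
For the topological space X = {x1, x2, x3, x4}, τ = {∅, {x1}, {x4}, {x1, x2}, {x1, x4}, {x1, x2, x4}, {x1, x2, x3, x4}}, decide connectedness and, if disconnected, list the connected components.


(X, τ) is connected.

Find clopen sets (U ∈ τ with X ∖ U ∈ τ):
  U = ∅, X ∖ U = {x1, x2, x3, x4} — both open, so U is clopen.
  U = {x1, x2, x3, x4}, X ∖ U = ∅ — both open, so U is clopen.
Only trivial clopens (∅ and X) exist, so (X, τ) is connected.
Compute connected components by grouping points that agree on all clopens:
  component: {x1, x2, x3, x4}


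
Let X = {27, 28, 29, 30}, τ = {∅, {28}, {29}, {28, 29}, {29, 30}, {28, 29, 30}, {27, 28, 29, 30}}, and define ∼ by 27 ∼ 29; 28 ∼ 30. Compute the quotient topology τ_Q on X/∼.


X/∼ = {[27=29], [28=30]}; |τ_Q| = 2.

Equivalence classes: [27=29], [28=30].
Quotient map π: X → X/∼ sends 27 ↦ [27=29], 28 ↦ [28=30], 29 ↦ [27=29], 30 ↦ [28=30].
For each subset V ⊆ X/∼, compute π^{-1}(V) ⊆ X and check whether π^{-1}(V) ∈ τ. V is open in τ_Q iff π^{-1}(V) ∈ τ.
  V = {}: π^{-1}(V) = ∅ ∈ τ ✓.
  V = {[27=29]}: π^{-1}(V) = {27, 29} ∉ τ ✗.
  V = {[28=30]}: π^{-1}(V) = {28, 30} ∉ τ ✗.
  V = {[27=29], [28=30]}: π^{-1}(V) = {27, 28, 29, 30} ∈ τ ✓.
Open sets in the quotient: τ_Q = {{}, {[27=29], [28=30]}} (2 elements).


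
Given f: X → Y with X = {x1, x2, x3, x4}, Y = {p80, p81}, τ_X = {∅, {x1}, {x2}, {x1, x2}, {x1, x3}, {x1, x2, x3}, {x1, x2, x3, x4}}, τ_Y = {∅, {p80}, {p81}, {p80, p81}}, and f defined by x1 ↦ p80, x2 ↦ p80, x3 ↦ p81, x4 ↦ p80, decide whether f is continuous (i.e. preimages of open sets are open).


f is NOT continuous.

Compute f^{-1}(U) for each U ∈ τ_Y:
  U = ∅: f^{-1}(U) = ∅ ∈ τ_X ✓.
  U = {p80}: f^{-1}(U) = {x1, x2, x4} ∉ τ_X ✗.
  U = {p81}: f^{-1}(U) = {x3} ∉ τ_X ✗.
  U = {p80, p81}: f^{-1}(U) = {x1, x2, x3, x4} ∈ τ_X ✓.
Found U = {p80} with f^{-1}(U) = {x1, x2, x4} not in τ_X. Therefore f is NOT continuous.


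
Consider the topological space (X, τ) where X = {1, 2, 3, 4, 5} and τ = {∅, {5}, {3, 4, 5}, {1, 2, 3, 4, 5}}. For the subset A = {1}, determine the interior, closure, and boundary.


int(A) = ∅, cl(A) = {1, 2}, ∂A = {1, 2}.

Closed sets in (X, τ) are complements of opens:
  closed(X, τ) = {∅, {1, 2}, {1, 2, 3, 4}, {1, 2, 3, 4, 5}}.
int(A) = ⋃ {U ∈ τ : U ⊆ A}. Opens contained in A: ∅.
Taking the union of these: int(A) = ∅.
cl(A) = ⋂ {C closed : A ⊆ C}. Closed sets containing A: {1, 2}, {1, 2, 3, 4}, {1, 2, 3, 4, 5}.
Intersecting these: cl(A) = {1, 2}.
∂A = cl(A) ∖ int(A) = {1, 2} ∖ ∅ = {1, 2}.
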